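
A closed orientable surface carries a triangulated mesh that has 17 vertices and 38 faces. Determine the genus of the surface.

2

Every face is a triangle, so 2E = 3·38 = 114, giving E = 57.
χ = V − E + F = 17 − 57 + 38 = -2.
For a closed orientable surface χ = 2 − 2g, so g = (2 − (-2))/2 = 2.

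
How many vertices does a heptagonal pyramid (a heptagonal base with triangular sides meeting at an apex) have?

8

A pyramid on an n-gon base has one n-gon and n triangles: V = 7 + 1 = 8, E = 2·7 = 14, F = 7 + 1 = 8.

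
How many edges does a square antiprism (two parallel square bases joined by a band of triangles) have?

16

An antiprism on an n-gon has two n-gon caps and 2n triangles: V = 2·4 = 8, E = 4·4 = 16, F = 2·4 + 2 = 10.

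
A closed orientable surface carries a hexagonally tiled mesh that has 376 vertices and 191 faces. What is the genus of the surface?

Every face is a hexagon, so 2E = 6·191 = 1146, giving E = 573.
χ = V − E + F = 376 − 573 + 191 = -6.
For a closed orientable surface χ = 2 − 2g, so g = (2 − (-6))/2 = 4.

4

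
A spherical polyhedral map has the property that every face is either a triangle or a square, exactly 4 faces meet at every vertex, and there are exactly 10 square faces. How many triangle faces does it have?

Let x be the number of triangles; then F = 10 + x.
Edge–face incidences: 2E = 4·10 + 3·x = 40 + 3x.
Every vertex has degree 4, so 4V = 2E.
Euler: V − E + F = 2 ⇒ (2E)/4 − E + (10 + x) = 2.
Multiply by 8: 2·(2E) − 4·(2E) + 8·(10 + x) = 16, i.e. 80 + 8x − 2·(40 + 3x) = 16.
Collecting terms: 2x = 16, so x = 8.
Then 2E = 40 + 3·8 = 64, so E = 32, V = 2E/4 = 16, F = 10 + 8 = 18.

8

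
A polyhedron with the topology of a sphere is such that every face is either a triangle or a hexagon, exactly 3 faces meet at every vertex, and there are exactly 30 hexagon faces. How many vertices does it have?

64

Let x be the number of triangles; then F = 30 + x.
Edge–face incidences: 2E = 6·30 + 3·x = 180 + 3x.
Every vertex has degree 3, so 3V = 2E.
Euler: V − E + F = 2 ⇒ (2E)/3 − E + (30 + x) = 2.
Multiply by 6: 2·(2E) − 3·(2E) + 6·(30 + x) = 12, i.e. 180 + 6x − (180 + 3x) = 12.
Collecting terms: 3x = 12, so x = 4.
Then 2E = 180 + 3·4 = 192, so E = 96, V = 2E/3 = 64, F = 30 + 4 = 34.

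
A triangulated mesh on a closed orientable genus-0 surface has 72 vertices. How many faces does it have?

χ = 2 − 2·0 = 2, and every face is a triangle so 3F = 2E.
V − E + F = 2 with E = 3F/2 gives 72 − (3/2 − 1)·F = 2, so F = 140 and E = 210.

140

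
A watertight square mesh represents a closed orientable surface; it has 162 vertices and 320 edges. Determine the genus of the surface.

Every face is a square and each edge borders two faces, so 4F = 2·320, giving F = 160.
χ = V − E + F = 162 − 320 + 160 = 2.
For a closed orientable surface χ = 2 − 2g, so g = (2 − (2))/2 = 0.

0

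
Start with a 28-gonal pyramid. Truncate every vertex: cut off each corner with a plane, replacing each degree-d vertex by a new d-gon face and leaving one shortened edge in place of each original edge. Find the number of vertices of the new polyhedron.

The base solid has V = 29, E = 56, F = 29.
Truncation replaces each original edge-end by a new vertex, so V′ = 2E = 112.
Each original edge survives, and each old vertex of degree d contributes d new edges; summing degrees gives Σd = 2E, so E′ = E + 2E = 3E = 168.
Each original face survives and each original vertex becomes one new face: F′ = F + V = 58.

112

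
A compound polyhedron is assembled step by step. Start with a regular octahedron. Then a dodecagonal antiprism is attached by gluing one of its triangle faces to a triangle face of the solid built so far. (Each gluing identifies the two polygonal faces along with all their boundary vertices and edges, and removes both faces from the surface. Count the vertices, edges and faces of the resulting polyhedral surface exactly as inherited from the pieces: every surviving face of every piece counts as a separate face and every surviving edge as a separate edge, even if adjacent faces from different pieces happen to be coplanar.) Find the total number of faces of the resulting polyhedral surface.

32

A regular octahedron: V=6, E=12, F=8.
Attach a dodecagonal antiprism (V=24, E=48, F=26) along a 3-gon: merge 3 vertices and 3 edges, delete both glued faces → V=27, E=57, F=32.
Check: V − E + F = 27 − 57 + 32 = 2.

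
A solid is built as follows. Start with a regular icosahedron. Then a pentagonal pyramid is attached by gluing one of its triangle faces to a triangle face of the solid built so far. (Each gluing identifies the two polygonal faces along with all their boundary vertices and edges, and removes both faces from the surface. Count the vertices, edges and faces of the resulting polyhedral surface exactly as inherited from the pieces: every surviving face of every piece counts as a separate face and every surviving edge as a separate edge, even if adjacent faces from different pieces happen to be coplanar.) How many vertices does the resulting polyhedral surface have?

A regular icosahedron: V=12, E=30, F=20.
Attach a pentagonal pyramid (V=6, E=10, F=6) along a 3-gon: merge 3 vertices and 3 edges, delete both glued faces → V=15, E=37, F=24.
Check: V − E + F = 15 − 37 + 24 = 2.

15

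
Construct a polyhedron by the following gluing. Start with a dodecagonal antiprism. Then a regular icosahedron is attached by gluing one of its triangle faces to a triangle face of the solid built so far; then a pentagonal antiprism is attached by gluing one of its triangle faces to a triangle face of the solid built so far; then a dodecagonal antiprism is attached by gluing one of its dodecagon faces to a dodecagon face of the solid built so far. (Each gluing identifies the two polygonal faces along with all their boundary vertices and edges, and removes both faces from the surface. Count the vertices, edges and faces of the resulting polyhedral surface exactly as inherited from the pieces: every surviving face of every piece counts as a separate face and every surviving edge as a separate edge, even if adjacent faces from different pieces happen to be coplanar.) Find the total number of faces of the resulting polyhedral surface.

78

A dodecagonal antiprism: V=24, E=48, F=26.
Attach a regular icosahedron (V=12, E=30, F=20) along a 3-gon: merge 3 vertices and 3 edges, delete both glued faces → V=33, E=75, F=44.
Attach a pentagonal antiprism (V=10, E=20, F=12) along a 3-gon: merge 3 vertices and 3 edges, delete both glued faces → V=40, E=92, F=54.
Attach a dodecagonal antiprism (V=24, E=48, F=26) along a 12-gon: merge 12 vertices and 12 edges, delete both glued faces → V=52, E=128, F=78.
Check: V − E + F = 52 − 128 + 78 = 2.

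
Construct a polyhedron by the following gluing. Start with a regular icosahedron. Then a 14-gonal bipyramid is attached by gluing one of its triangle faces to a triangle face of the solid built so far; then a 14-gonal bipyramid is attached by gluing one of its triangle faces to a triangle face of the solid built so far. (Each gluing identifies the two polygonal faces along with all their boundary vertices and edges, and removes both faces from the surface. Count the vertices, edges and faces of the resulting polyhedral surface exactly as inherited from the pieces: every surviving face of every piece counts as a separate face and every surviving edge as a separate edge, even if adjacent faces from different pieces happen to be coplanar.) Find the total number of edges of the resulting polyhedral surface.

A regular icosahedron: V=12, E=30, F=20.
Attach a 14-gonal bipyramid (V=16, E=42, F=28) along a 3-gon: merge 3 vertices and 3 edges, delete both glued faces → V=25, E=69, F=46.
Attach a 14-gonal bipyramid (V=16, E=42, F=28) along a 3-gon: merge 3 vertices and 3 edges, delete both glued faces → V=38, E=108, F=72.
Check: V − E + F = 38 − 108 + 72 = 2.

108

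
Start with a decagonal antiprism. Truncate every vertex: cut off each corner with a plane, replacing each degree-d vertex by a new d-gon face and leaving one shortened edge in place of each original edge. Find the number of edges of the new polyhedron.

120

The base solid has V = 20, E = 40, F = 22.
Truncation replaces each original edge-end by a new vertex, so V′ = 2E = 80.
Each original edge survives, and each old vertex of degree d contributes d new edges; summing degrees gives Σd = 2E, so E′ = E + 2E = 3E = 120.
Each original face survives and each original vertex becomes one new face: F′ = F + V = 42.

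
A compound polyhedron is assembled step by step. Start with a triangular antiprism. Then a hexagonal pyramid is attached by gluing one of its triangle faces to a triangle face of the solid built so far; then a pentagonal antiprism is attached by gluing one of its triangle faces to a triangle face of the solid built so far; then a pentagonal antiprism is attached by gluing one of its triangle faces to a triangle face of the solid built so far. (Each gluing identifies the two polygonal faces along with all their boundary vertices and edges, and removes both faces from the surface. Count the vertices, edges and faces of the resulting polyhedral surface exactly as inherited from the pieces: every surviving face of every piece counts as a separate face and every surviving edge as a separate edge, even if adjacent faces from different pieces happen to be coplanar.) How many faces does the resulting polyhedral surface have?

33

A triangular antiprism: V=6, E=12, F=8.
Attach a hexagonal pyramid (V=7, E=12, F=7) along a 3-gon: merge 3 vertices and 3 edges, delete both glued faces → V=10, E=21, F=13.
Attach a pentagonal antiprism (V=10, E=20, F=12) along a 3-gon: merge 3 vertices and 3 edges, delete both glued faces → V=17, E=38, F=23.
Attach a pentagonal antiprism (V=10, E=20, F=12) along a 3-gon: merge 3 vertices and 3 edges, delete both glued faces → V=24, E=55, F=33.
Check: V − E + F = 24 − 55 + 33 = 2.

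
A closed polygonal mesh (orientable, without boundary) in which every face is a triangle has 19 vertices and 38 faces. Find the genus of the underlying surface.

Every face is a triangle, so 2E = 3·38 = 114, giving E = 57.
χ = V − E + F = 19 − 57 + 38 = 0.
For a closed orientable surface χ = 2 − 2g, so g = (2 − (0))/2 = 1.

1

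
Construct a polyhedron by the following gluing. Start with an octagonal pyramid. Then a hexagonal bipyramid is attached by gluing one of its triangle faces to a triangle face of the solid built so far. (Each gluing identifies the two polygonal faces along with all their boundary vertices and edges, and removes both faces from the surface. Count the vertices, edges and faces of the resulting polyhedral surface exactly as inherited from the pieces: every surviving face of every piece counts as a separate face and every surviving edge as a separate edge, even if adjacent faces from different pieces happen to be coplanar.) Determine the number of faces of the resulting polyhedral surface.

19

An octagonal pyramid: V=9, E=16, F=9.
Attach a hexagonal bipyramid (V=8, E=18, F=12) along a 3-gon: merge 3 vertices and 3 edges, delete both glued faces → V=14, E=31, F=19.
Check: V − E + F = 14 − 31 + 19 = 2.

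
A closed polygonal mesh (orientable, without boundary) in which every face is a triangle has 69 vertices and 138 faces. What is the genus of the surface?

Every face is a triangle, so 2E = 3·138 = 414, giving E = 207.
χ = V − E + F = 69 − 207 + 138 = 0.
For a closed orientable surface χ = 2 − 2g, so g = (2 − (0))/2 = 1.

1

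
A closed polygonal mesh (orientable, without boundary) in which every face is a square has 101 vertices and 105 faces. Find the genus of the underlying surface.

3

Every face is a square, so 2E = 4·105 = 420, giving E = 210.
χ = V − E + F = 101 − 210 + 105 = -4.
For a closed orientable surface χ = 2 − 2g, so g = (2 − (-4))/2 = 3.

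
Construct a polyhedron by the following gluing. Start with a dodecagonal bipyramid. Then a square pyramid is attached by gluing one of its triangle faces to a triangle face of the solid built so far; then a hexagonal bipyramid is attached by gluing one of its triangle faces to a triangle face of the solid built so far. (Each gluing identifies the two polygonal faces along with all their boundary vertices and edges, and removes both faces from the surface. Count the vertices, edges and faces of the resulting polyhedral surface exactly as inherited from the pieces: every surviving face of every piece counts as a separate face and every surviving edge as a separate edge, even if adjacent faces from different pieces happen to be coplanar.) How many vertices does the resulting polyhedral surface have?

21

A dodecagonal bipyramid: V=14, E=36, F=24.
Attach a square pyramid (V=5, E=8, F=5) along a 3-gon: merge 3 vertices and 3 edges, delete both glued faces → V=16, E=41, F=27.
Attach a hexagonal bipyramid (V=8, E=18, F=12) along a 3-gon: merge 3 vertices and 3 edges, delete both glued faces → V=21, E=56, F=37.
Check: V − E + F = 21 − 56 + 37 = 2.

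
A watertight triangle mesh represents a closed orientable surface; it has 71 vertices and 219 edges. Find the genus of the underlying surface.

2

Every face is a triangle and each edge borders two faces, so 3F = 2·219, giving F = 146.
χ = V − E + F = 71 − 219 + 146 = -2.
For a closed orientable surface χ = 2 − 2g, so g = (2 − (-2))/2 = 2.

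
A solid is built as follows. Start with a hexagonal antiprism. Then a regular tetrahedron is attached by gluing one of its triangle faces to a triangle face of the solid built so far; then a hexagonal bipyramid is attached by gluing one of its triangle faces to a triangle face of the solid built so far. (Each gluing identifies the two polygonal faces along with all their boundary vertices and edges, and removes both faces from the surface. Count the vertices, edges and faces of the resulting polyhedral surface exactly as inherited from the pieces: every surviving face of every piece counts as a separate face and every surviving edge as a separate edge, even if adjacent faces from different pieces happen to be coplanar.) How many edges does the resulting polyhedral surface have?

A hexagonal antiprism: V=12, E=24, F=14.
Attach a regular tetrahedron (V=4, E=6, F=4) along a 3-gon: merge 3 vertices and 3 edges, delete both glued faces → V=13, E=27, F=16.
Attach a hexagonal bipyramid (V=8, E=18, F=12) along a 3-gon: merge 3 vertices and 3 edges, delete both glued faces → V=18, E=42, F=26.
Check: V − E + F = 18 − 42 + 26 = 2.

42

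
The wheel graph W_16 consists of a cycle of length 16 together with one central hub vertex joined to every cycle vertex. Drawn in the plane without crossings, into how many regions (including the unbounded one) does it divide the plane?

W_16 has V = 16 + 1 = 17 vertices and E = 2·16 = 32 edges.
By Euler's formula F = 2 − V + E = 2 − 17 + 32 = 17.

17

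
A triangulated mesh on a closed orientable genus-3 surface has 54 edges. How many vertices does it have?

χ = 2 − 2·3 = -4, and every face is a triangle so 3F = 2E.
F = 2E/3 = 36. Then V = -4 + E − F = -4 + 54 − 36 = 14.

14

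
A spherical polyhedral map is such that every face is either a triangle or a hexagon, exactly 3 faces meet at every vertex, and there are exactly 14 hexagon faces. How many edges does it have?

Let x be the number of triangles; then F = 14 + x.
Edge–face incidences: 2E = 6·14 + 3·x = 84 + 3x.
Every vertex has degree 3, so 3V = 2E.
Euler: V − E + F = 2 ⇒ (2E)/3 − E + (14 + x) = 2.
Multiply by 6: 2·(2E) − 3·(2E) + 6·(14 + x) = 12, i.e. 84 + 6x − (84 + 3x) = 12.
Collecting terms: 3x = 12, so x = 4.
Then 2E = 84 + 3·4 = 96, so E = 48, V = 2E/3 = 32, F = 14 + 4 = 18.

48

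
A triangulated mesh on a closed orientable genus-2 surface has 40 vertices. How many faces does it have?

84

χ = 2 − 2·2 = -2, and every face is a triangle so 3F = 2E.
V − E + F = -2 with E = 3F/2 gives 40 − (3/2 − 1)·F = -2, so F = 84 and E = 126.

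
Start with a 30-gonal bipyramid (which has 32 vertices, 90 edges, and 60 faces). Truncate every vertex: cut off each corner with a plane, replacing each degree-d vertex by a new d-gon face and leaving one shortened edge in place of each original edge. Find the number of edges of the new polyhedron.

270

Truncation replaces each original edge-end by a new vertex, so V′ = 2E = 180.
Each original edge survives, and each old vertex of degree d contributes d new edges; summing degrees gives Σd = 2E, so E′ = E + 2E = 3E = 270.
Each original face survives and each original vertex becomes one new face: F′ = F + V = 92.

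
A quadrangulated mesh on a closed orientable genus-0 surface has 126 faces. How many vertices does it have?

χ = 2 − 2·0 = 2, and every face is a square so 4F = 2E.
E = 4·126/2 = 252. Then V = 2 + E − F = 2 + 252 − 126 = 128.

128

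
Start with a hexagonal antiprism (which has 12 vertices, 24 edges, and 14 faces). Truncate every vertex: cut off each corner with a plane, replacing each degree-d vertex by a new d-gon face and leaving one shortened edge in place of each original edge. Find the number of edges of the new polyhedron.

Truncation replaces each original edge-end by a new vertex, so V′ = 2E = 48.
Each original edge survives, and each old vertex of degree d contributes d new edges; summing degrees gives Σd = 2E, so E′ = E + 2E = 3E = 72.
Each original face survives and each original vertex becomes one new face: F′ = F + V = 26.

72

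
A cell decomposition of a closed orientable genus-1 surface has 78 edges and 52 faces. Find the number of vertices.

26

For a closed orientable surface of genus 1, χ = 2 − 2·1 = 0.
V = 0 + E − F = 0 + 78 − 52 = 26.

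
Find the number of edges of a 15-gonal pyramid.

A pyramid on an n-gon base has one n-gon and n triangles: V = 15 + 1 = 16, E = 2·15 = 30, F = 15 + 1 = 16.
Check: V − E + F = 16 − 30 + 16 = 2.

30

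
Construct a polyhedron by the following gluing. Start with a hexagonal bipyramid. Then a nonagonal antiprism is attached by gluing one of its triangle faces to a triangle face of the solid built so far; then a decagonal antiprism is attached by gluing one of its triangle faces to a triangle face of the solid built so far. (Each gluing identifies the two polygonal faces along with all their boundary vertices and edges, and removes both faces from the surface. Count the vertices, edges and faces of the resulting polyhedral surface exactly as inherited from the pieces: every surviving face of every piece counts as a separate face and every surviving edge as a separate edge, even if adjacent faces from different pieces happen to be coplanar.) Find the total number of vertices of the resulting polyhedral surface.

40

A hexagonal bipyramid: V=8, E=18, F=12.
Attach a nonagonal antiprism (V=18, E=36, F=20) along a 3-gon: merge 3 vertices and 3 edges, delete both glued faces → V=23, E=51, F=30.
Attach a decagonal antiprism (V=20, E=40, F=22) along a 3-gon: merge 3 vertices and 3 edges, delete both glued faces → V=40, E=88, F=50.
Check: V − E + F = 40 − 88 + 50 = 2.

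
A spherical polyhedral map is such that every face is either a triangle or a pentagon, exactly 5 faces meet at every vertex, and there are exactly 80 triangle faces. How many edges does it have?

150

Let x be the number of pentagons; then F = 80 + x.
Edge–face incidences: 2E = 3·80 + 5·x = 240 + 5x.
Every vertex has degree 5, so 5V = 2E.
Euler: V − E + F = 2 ⇒ (2E)/5 − E + (80 + x) = 2.
Multiply by 10: 2·(2E) − 5·(2E) + 10·(80 + x) = 20, i.e. 800 + 10x − 3·(240 + 5x) = 20.
Collecting terms: −5x + 80 = 20, so −5x = −60, so x = 12.
Then 2E = 240 + 5·12 = 300, so E = 150, V = 2E/5 = 60, F = 80 + 12 = 92.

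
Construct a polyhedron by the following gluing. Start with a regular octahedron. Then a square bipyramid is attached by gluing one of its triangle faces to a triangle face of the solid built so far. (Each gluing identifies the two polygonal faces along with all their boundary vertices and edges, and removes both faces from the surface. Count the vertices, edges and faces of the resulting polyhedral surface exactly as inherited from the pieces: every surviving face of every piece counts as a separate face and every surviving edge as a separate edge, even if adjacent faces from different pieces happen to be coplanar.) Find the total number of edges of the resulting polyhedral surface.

A regular octahedron: V=6, E=12, F=8.
Attach a square bipyramid (V=6, E=12, F=8) along a 3-gon: merge 3 vertices and 3 edges, delete both glued faces → V=9, E=21, F=14.
Check: V − E + F = 9 − 21 + 14 = 2.

21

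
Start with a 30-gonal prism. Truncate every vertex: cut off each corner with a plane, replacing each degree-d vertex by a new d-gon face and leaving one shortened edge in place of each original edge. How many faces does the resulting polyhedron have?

92

The base solid has V = 60, E = 90, F = 32.
Truncation replaces each original edge-end by a new vertex, so V′ = 2E = 180.
Each original edge survives, and each old vertex of degree d contributes d new edges; summing degrees gives Σd = 2E, so E′ = E + 2E = 3E = 270.
Each original face survives and each original vertex becomes one new face: F′ = F + V = 92.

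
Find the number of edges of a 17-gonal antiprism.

An antiprism on an n-gon has two n-gon caps and 2n triangles: V = 2·17 = 34, E = 4·17 = 68, F = 2·17 + 2 = 36.

68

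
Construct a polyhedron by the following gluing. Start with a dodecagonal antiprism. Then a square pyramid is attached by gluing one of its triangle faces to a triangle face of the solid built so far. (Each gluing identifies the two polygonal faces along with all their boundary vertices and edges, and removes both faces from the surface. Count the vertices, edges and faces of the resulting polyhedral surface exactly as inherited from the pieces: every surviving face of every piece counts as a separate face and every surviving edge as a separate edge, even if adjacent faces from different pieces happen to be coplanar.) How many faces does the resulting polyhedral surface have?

A dodecagonal antiprism: V=24, E=48, F=26.
Attach a square pyramid (V=5, E=8, F=5) along a 3-gon: merge 3 vertices and 3 edges, delete both glued faces → V=26, E=53, F=29.
Check: V − E + F = 26 − 53 + 29 = 2.

29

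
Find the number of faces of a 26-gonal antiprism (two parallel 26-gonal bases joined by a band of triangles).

An antiprism on an n-gon has two n-gon caps and 2n triangles: V = 2·26 = 52, E = 4·26 = 104, F = 2·26 + 2 = 54.

54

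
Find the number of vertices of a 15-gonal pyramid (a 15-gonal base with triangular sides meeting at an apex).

16

A pyramid on an n-gon base has one n-gon and n triangles: V = 15 + 1 = 16, E = 2·15 = 30, F = 15 + 1 = 16.
Check: V − E + F = 16 − 30 + 16 = 2.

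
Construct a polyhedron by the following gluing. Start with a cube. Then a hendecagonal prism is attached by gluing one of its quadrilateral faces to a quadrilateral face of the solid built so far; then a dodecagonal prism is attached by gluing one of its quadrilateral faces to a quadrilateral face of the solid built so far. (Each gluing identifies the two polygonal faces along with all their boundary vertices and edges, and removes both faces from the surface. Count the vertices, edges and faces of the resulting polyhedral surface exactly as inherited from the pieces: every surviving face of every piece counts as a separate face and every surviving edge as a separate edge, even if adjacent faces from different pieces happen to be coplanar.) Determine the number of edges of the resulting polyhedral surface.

A cube: V=8, E=12, F=6.
Attach a hendecagonal prism (V=22, E=33, F=13) along a 4-gon: merge 4 vertices and 4 edges, delete both glued faces → V=26, E=41, F=17.
Attach a dodecagonal prism (V=24, E=36, F=14) along a 4-gon: merge 4 vertices and 4 edges, delete both glued faces → V=46, E=73, F=29.
Check: V − E + F = 46 − 73 + 29 = 2.

73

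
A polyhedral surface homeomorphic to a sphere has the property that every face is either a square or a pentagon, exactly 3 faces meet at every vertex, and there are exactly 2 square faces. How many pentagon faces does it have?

Let x be the number of pentagons; then F = 2 + x.
Edge–face incidences: 2E = 4·2 + 5·x = 8 + 5x.
Every vertex has degree 3, so 3V = 2E.
Euler: V − E + F = 2 ⇒ (2E)/3 − E + (2 + x) = 2.
Multiply by 6: 2·(2E) − 3·(2E) + 6·(2 + x) = 12, i.e. 12 + 6x − (8 + 5x) = 12.
Collecting terms: x + 4 = 12, so x = 8.
Then 2E = 8 + 5·8 = 48, so E = 24, V = 2E/3 = 16, F = 2 + 8 = 10.

8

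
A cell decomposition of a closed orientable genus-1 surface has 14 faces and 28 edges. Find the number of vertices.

For a closed orientable surface of genus 1, χ = 2 − 2·1 = 0.
V = 0 + E − F = 0 + 28 − 14 = 14.

14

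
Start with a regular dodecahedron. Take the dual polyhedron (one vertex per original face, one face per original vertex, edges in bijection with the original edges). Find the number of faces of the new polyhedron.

The base solid has V = 20, E = 30, F = 12.
The dual swaps V and F and preserves E: V′ = F = 12, E′ = E = 30, F′ = V = 20.

20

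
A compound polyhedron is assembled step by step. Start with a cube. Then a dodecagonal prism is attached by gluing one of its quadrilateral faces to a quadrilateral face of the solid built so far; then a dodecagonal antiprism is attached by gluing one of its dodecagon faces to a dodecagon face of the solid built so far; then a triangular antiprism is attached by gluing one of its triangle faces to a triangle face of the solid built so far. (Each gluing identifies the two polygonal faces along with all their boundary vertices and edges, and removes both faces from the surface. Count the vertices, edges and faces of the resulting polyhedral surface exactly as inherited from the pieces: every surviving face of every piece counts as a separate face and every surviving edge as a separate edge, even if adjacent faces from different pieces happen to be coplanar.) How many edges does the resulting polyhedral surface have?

89

A cube: V=8, E=12, F=6.
Attach a dodecagonal prism (V=24, E=36, F=14) along a 4-gon: merge 4 vertices and 4 edges, delete both glued faces → V=28, E=44, F=18.
Attach a dodecagonal antiprism (V=24, E=48, F=26) along a 12-gon: merge 12 vertices and 12 edges, delete both glued faces → V=40, E=80, F=42.
Attach a triangular antiprism (V=6, E=12, F=8) along a 3-gon: merge 3 vertices and 3 edges, delete both glued faces → V=43, E=89, F=48.
Check: V − E + F = 43 − 89 + 48 = 2.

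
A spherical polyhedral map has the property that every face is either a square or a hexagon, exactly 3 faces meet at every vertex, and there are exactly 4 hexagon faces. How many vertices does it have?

Let x be the number of squares; then F = 4 + x.
Edge–face incidences: 2E = 6·4 + 4·x = 24 + 4x.
Every vertex has degree 3, so 3V = 2E.
Euler: V − E + F = 2 ⇒ (2E)/3 − E + (4 + x) = 2.
Multiply by 6: 2·(2E) − 3·(2E) + 6·(4 + x) = 12, i.e. 24 + 6x − (24 + 4x) = 12.
Collecting terms: 2x = 12, so x = 6.
Then 2E = 24 + 4·6 = 48, so E = 24, V = 2E/3 = 16, F = 4 + 6 = 10.

16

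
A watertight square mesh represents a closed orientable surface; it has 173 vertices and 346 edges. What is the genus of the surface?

Every face is a square and each edge borders two faces, so 4F = 2·346, giving F = 173.
χ = V − E + F = 173 − 346 + 173 = 0.
For a closed orientable surface χ = 2 − 2g, so g = (2 − (0))/2 = 1.

1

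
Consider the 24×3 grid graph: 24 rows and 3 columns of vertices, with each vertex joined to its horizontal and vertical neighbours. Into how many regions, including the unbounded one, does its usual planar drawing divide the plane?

47

The grid has V = 24·3 = 72 vertices and E = 24·2 + 3·23 = 117 edges.
F = 2 − V + E = 2 − 72 + 117 = 47.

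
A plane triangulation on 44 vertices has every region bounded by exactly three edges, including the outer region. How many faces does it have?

84

In a plane triangulation 3F = 2E and V − E + F = 2, so F = 2V − 4 = 2·44 − 4 = 84.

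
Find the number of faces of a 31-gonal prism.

A prism on an n-gon has two n-gon bases and n rectangular sides: V = 2·31 = 62, E = 3·31 = 93, F = 31 + 2 = 33.

33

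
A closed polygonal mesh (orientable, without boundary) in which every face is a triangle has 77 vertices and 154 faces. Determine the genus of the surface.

1

Every face is a triangle, so 2E = 3·154 = 462, giving E = 231.
χ = V − E + F = 77 − 231 + 154 = 0.
For a closed orientable surface χ = 2 − 2g, so g = (2 − (0))/2 = 1.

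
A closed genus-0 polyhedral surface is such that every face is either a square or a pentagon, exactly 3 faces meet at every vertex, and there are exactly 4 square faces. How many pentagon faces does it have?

4

Let x be the number of pentagons; then F = 4 + x.
Edge–face incidences: 2E = 4·4 + 5·x = 16 + 5x.
Every vertex has degree 3, so 3V = 2E.
Euler: V − E + F = 2 ⇒ (2E)/3 − E + (4 + x) = 2.
Multiply by 6: 2·(2E) − 3·(2E) + 6·(4 + x) = 12, i.e. 24 + 6x − (16 + 5x) = 12.
Collecting terms: x + 8 = 12, so x = 4.
Then 2E = 16 + 5·4 = 36, so E = 18, V = 2E/3 = 12, F = 4 + 4 = 8.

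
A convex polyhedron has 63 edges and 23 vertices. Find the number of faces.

42

Here V − E + F = 2.
F = 2 − V + E = 2 − 23 + 63 = 42.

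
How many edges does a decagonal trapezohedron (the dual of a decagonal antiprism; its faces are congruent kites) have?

40

The n-trapezohedron (dual of the n-antiprism) has V = 2·10 + 2 = 22, E = 4·10 = 40, F = 2·10 = 20.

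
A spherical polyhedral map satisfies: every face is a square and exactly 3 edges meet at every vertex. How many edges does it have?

12

Each face has 4 edges and each edge borders two faces, so 2E = 4F.
Each vertex has degree 3, so 3V = 2E and hence V = 4F/3.
Euler: V − E + F = 2 ⇒ (4F/3) − (4F/2) + F = 2.
Multiply by 6: (8 − 12 + 6)F = 12, i.e. 2F = 12.
So F = 6, E = 4·6/2 = 12, V = 4·6/3 = 8.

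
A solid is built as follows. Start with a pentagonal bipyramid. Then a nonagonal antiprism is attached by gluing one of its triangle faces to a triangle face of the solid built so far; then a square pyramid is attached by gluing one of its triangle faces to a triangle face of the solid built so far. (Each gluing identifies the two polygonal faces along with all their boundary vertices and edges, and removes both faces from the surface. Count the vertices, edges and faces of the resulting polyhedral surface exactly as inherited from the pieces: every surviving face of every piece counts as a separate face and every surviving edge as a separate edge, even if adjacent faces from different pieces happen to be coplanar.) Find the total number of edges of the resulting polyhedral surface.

53

A pentagonal bipyramid: V=7, E=15, F=10.
Attach a nonagonal antiprism (V=18, E=36, F=20) along a 3-gon: merge 3 vertices and 3 edges, delete both glued faces → V=22, E=48, F=28.
Attach a square pyramid (V=5, E=8, F=5) along a 3-gon: merge 3 vertices and 3 edges, delete both glued faces → V=24, E=53, F=31.
Check: V − E + F = 24 − 53 + 31 = 2.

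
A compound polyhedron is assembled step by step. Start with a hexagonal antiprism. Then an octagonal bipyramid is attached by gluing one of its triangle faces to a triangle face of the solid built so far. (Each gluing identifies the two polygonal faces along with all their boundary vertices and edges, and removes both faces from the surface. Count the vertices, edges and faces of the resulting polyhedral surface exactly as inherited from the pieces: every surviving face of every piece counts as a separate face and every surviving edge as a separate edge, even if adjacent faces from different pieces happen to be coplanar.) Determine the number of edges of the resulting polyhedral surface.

A hexagonal antiprism: V=12, E=24, F=14.
Attach an octagonal bipyramid (V=10, E=24, F=16) along a 3-gon: merge 3 vertices and 3 edges, delete both glued faces → V=19, E=45, F=28.
Check: V − E + F = 19 − 45 + 28 = 2.

45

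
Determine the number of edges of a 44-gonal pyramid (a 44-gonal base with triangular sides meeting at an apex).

88

A pyramid on an n-gon base has one n-gon and n triangles: V = 44 + 1 = 45, E = 2·44 = 88, F = 44 + 1 = 45.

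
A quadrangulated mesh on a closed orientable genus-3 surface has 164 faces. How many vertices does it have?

160

χ = 2 − 2·3 = -4, and every face is a square so 4F = 2E.
E = 4·164/2 = 328. Then V = -4 + E − F = -4 + 328 − 164 = 160.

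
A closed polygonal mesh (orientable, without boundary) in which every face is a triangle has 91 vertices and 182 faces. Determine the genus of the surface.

1

Every face is a triangle, so 2E = 3·182 = 546, giving E = 273.
χ = V − E + F = 91 − 273 + 182 = 0.
For a closed orientable surface χ = 2 − 2g, so g = (2 − (0))/2 = 1.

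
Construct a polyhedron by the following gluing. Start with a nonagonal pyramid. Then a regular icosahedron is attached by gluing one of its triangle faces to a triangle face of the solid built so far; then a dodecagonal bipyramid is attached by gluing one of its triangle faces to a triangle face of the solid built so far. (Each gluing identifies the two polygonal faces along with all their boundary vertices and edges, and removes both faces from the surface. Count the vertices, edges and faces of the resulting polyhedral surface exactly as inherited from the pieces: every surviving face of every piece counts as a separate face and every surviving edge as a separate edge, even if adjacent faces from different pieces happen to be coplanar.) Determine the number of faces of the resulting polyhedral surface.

50

A nonagonal pyramid: V=10, E=18, F=10.
Attach a regular icosahedron (V=12, E=30, F=20) along a 3-gon: merge 3 vertices and 3 edges, delete both glued faces → V=19, E=45, F=28.
Attach a dodecagonal bipyramid (V=14, E=36, F=24) along a 3-gon: merge 3 vertices and 3 edges, delete both glued faces → V=30, E=78, F=50.
Check: V − E + F = 30 − 78 + 50 = 2.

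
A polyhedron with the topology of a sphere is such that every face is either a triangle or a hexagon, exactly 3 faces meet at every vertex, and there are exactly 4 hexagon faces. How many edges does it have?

18

Let x be the number of triangles; then F = 4 + x.
Edge–face incidences: 2E = 6·4 + 3·x = 24 + 3x.
Every vertex has degree 3, so 3V = 2E.
Euler: V − E + F = 2 ⇒ (2E)/3 − E + (4 + x) = 2.
Multiply by 6: 2·(2E) − 3·(2E) + 6·(4 + x) = 12, i.e. 24 + 6x − (24 + 3x) = 12.
Collecting terms: 3x = 12, so x = 4.
Then 2E = 24 + 3·4 = 36, so E = 18, V = 2E/3 = 12, F = 4 + 4 = 8.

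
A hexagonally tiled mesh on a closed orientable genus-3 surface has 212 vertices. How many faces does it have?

χ = 2 − 2·3 = -4, and every face is a hexagon so 6F = 2E.
V − E + F = -4 with E = 6F/2 gives 212 − (6/2 − 1)·F = -4, so F = 108 and E = 324.

108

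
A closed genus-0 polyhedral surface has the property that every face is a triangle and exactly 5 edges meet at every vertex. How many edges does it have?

Each face has 3 edges and each edge borders two faces, so 2E = 3F.
Each vertex has degree 5, so 5V = 2E and hence V = 3F/5.
Euler: V − E + F = 2 ⇒ (3F/5) − (3F/2) + F = 2.
Multiply by 10: (6 − 15 + 10)F = 20, i.e. 1F = 20.
So F = 20, E = 3·20/2 = 30, V = 3·20/5 = 12.

30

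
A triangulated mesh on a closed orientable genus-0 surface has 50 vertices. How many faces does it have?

χ = 2 − 2·0 = 2, and every face is a triangle so 3F = 2E.
V − E + F = 2 with E = 3F/2 gives 50 − (3/2 − 1)·F = 2, so F = 96 and E = 144.

96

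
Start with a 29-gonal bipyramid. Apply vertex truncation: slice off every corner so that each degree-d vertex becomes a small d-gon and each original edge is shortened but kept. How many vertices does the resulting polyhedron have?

174

The base solid has V = 31, E = 87, F = 58.
Truncation replaces each original edge-end by a new vertex, so V′ = 2E = 174.
Each original edge survives, and each old vertex of degree d contributes d new edges; summing degrees gives Σd = 2E, so E′ = E + 2E = 3E = 261.
Each original face survives and each original vertex becomes one new face: F′ = F + V = 89.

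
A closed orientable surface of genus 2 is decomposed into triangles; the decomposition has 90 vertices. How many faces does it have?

χ = 2 − 2·2 = -2, and every face is a triangle so 3F = 2E.
V − E + F = -2 with E = 3F/2 gives 90 − (3/2 − 1)·F = -2, so F = 184 and E = 276.

184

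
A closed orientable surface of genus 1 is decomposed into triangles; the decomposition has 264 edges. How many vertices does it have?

χ = 2 − 2·1 = 0, and every face is a triangle so 3F = 2E.
F = 2E/3 = 176. Then V = 0 + E − F = 0 + 264 − 176 = 88.

88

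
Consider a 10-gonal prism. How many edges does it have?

30

A prism on an n-gon has two n-gon bases and n rectangular sides: V = 2·10 = 20, E = 3·10 = 30, F = 10 + 2 = 12.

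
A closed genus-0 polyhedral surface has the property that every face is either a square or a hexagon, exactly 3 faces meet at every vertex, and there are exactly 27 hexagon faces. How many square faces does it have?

6

Let x be the number of squares; then F = 27 + x.
Edge–face incidences: 2E = 6·27 + 4·x = 162 + 4x.
Every vertex has degree 3, so 3V = 2E.
Euler: V − E + F = 2 ⇒ (2E)/3 − E + (27 + x) = 2.
Multiply by 6: 2·(2E) − 3·(2E) + 6·(27 + x) = 12, i.e. 162 + 6x − (162 + 4x) = 12.
Collecting terms: 2x = 12, so x = 6.
Then 2E = 162 + 4·6 = 186, so E = 93, V = 2E/3 = 62, F = 27 + 6 = 33.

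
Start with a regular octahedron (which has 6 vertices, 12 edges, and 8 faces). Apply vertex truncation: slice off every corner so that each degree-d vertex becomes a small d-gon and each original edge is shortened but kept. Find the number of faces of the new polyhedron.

14

Truncation replaces each original edge-end by a new vertex, so V′ = 2E = 24.
Each original edge survives, and each old vertex of degree d contributes d new edges; summing degrees gives Σd = 2E, so E′ = E + 2E = 3E = 36.
Each original face survives and each original vertex becomes one new face: F′ = F + V = 14.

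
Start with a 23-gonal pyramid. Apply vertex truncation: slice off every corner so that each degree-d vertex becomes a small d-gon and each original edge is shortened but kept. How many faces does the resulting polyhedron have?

48

The base solid has V = 24, E = 46, F = 24.
Truncation replaces each original edge-end by a new vertex, so V′ = 2E = 92.
Each original edge survives, and each old vertex of degree d contributes d new edges; summing degrees gives Σd = 2E, so E′ = E + 2E = 3E = 138.
Each original face survives and each original vertex becomes one new face: F′ = F + V = 48.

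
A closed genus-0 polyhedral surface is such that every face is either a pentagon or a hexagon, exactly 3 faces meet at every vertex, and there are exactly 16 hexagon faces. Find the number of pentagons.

Let x be the number of pentagons; then F = 16 + x.
Edge–face incidences: 2E = 6·16 + 5·x = 96 + 5x.
Every vertex has degree 3, so 3V = 2E.
Euler: V − E + F = 2 ⇒ (2E)/3 − E + (16 + x) = 2.
Multiply by 6: 2·(2E) − 3·(2E) + 6·(16 + x) = 12, i.e. 96 + 6x − (96 + 5x) = 12.
Collecting terms: x = 12.
Then 2E = 96 + 5·12 = 156, so E = 78, V = 2E/3 = 52, F = 16 + 12 = 28.

12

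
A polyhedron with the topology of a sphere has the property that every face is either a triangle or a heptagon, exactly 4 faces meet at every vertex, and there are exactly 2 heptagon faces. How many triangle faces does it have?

14

Let x be the number of triangles; then F = 2 + x.
Edge–face incidences: 2E = 7·2 + 3·x = 14 + 3x.
Every vertex has degree 4, so 4V = 2E.
Euler: V − E + F = 2 ⇒ (2E)/4 − E + (2 + x) = 2.
Multiply by 8: 2·(2E) − 4·(2E) + 8·(2 + x) = 16, i.e. 16 + 8x − 2·(14 + 3x) = 16.
Collecting terms: 2x − 12 = 16, so 2x = 28, so x = 14.
Then 2E = 14 + 3·14 = 56, so E = 28, V = 2E/4 = 14, F = 2 + 14 = 16.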